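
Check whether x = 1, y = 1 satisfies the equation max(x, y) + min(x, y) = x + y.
Holds

Substituting x = 1, y = 1:

LHS = max(1, 1) + min(1, 1) = 2
RHS = 1 + 1 = 2

LHS = RHS, so the equation holds at this point.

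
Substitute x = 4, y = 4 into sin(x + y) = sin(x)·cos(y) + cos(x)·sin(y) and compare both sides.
LHS = sin(4 + 4) = sin(8) ≈ 0.9894
RHS = sin(4)·cos(4) + cos(4)·sin(4) = 2·sin(4)·cos(4) ≈ 0.9894

LHS = RHS: the two sides agree.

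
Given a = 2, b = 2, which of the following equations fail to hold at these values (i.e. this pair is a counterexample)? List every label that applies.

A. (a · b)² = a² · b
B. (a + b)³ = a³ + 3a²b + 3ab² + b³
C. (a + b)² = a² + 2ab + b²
Evaluating each claim at the given values:
A. LHS = 16, RHS = 8 → fails here (LHS ≠ RHS)
B. LHS = 64, RHS = 64 → holds here (LHS = RHS)
C. LHS = 16, RHS = 16 → holds here (LHS = RHS)

Answer: A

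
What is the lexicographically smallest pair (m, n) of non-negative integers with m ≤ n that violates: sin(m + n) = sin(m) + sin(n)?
(m, n) = (1, 1)

At (0, 3): both sides equal sin(3) ≈ 0.1411, so it holds there.

Substituting (1, 1) into the claim:
LHS = sin(1 + 1) = sin(2) ≈ 0.9093
RHS = sin(1) + sin(1) = 2·sin(1) ≈ 1.683

Since LHS ≠ RHS, this pair disproves the claim, and no lexicographically smaller pair (m ≤ n, non-negative integers) does.

For instance (2, 3) is also a counterexample (LHS = sin(5) ≈ -0.9589, RHS = sin(3) + sin(2) ≈ 1.05), but it's lexicographically larger.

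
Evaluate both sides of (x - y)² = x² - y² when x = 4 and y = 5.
LHS = (4 - 5)² = 1
RHS = 4² - 5² = -9

LHS ≠ RHS, so the equation does not hold here.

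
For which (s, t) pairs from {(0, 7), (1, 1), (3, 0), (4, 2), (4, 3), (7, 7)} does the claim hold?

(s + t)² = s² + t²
Testing each pair:
(0, 7): LHS = 49, RHS = 49 → holds
(1, 1): LHS = 4, RHS = 2 → fails
(3, 0): LHS = 9, RHS = 9 → holds
(4, 2): LHS = 36, RHS = 20 → fails
(4, 3): LHS = 49, RHS = 25 → fails
(7, 7): LHS = 196, RHS = 98 → fails

2 of 6 pairs satisfy the claim.

Answer: (0, 7), (3, 0)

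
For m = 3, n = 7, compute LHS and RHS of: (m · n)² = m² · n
LHS = (3 · 7)² = 441
RHS = 3² · 7 = 63

LHS ≠ RHS, so the equation does not hold here.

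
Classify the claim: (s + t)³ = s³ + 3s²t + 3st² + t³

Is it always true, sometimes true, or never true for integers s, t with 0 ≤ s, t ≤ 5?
The identity holds for every pair in the range. For instance at (s, t) = (2, 3): both sides equal 125.

Answer: Always true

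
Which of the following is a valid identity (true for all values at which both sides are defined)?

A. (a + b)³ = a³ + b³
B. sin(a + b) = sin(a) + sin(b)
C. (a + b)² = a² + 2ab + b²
A: fails at (5, 8) — LHS = 2197, RHS = 637.
B: fails at (4, 4) — LHS = sin(8) ≈ 0.9894, RHS = 2·sin(4) ≈ -1.514.
C: holds — e.g. at (3, 3), both sides equal 36.

Answer: C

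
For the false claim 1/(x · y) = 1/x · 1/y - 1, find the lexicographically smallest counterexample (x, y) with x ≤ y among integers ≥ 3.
(x, y) = (3, 3)

Substituting (3, 3) into the claim:
LHS = 1/(3 · 3) = 1/9
RHS = 1/3 · 1/3 - 1 = -8/9

Since LHS ≠ RHS, this pair disproves the claim, and no lexicographically smaller pair (x ≤ y, integers ≥ 3) does.

For instance (5, 9) is also a counterexample (LHS = 1/45, RHS = -44/45), but it's lexicographically larger.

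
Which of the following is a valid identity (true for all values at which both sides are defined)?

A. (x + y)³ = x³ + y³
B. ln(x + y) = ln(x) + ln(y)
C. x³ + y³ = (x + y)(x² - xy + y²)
A: fails at (3, 4) — LHS = 343, RHS = 91.
B: fails at (1, 1) — LHS = ln(2) ≈ 0.6931, RHS = 0.
C: holds — e.g. at (6, 7), both sides equal 559.

Answer: C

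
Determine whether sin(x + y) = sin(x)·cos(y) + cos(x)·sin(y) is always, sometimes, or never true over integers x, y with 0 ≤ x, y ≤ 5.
The identity holds for every pair in the range. For instance at (x, y) = (4, 4): both sides equal sin(8) ≈ 0.9894.

Answer: Always true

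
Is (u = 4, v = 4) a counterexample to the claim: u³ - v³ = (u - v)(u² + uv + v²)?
No

Substituting u = 4, v = 4:
LHS = 4³ - 4³ = 0
RHS = (4 - 4)(4² + 4·4 + 4²) = 0

The sides agree, so this pair does not disprove the claim.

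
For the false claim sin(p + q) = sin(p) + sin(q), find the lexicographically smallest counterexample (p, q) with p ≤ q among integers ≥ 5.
Substituting (5, 5) into the claim:
LHS = sin(5 + 5) = sin(10) ≈ -0.544
RHS = sin(5) + sin(5) = 2·sin(5) ≈ -1.918

Since LHS ≠ RHS, this pair disproves the claim, and no lexicographically smaller pair (p ≤ q, integers ≥ 5) does.

For instance (9, 11) is also a counterexample (LHS = sin(20) ≈ 0.9129, RHS = sin(11) + sin(9) ≈ -0.5879), but it's lexicographically larger.

Answer: (p, q) = (5, 5)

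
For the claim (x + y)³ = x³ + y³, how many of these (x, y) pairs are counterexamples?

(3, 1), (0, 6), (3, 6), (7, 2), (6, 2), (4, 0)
4

Testing each pair:
(3, 1): LHS = 64, RHS = 28 → counterexample
(0, 6): LHS = 216, RHS = 216 → satisfies claim
(3, 6): LHS = 729, RHS = 243 → counterexample
(7, 2): LHS = 729, RHS = 351 → counterexample
(6, 2): LHS = 512, RHS = 224 → counterexample
(4, 0): LHS = 64, RHS = 64 → satisfies claim

That makes 4 counterexamples.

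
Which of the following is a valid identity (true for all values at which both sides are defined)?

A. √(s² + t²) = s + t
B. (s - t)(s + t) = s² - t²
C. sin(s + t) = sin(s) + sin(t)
A: fails at (2, 5) — LHS = √(29) ≈ 5.385, RHS = 7.
B: holds — e.g. at (3, 5), both sides equal -16.
C: fails at (5, 5) — LHS = sin(10) ≈ -0.544, RHS = 2·sin(5) ≈ -1.918.

Answer: B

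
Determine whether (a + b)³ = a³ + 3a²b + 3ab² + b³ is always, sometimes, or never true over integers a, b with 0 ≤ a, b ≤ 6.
The identity holds for every pair in the range. For instance at (a, b) = (3, 3): both sides equal 216.

Answer: Always true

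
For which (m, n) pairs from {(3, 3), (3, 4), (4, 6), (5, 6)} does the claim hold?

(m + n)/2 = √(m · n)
Testing each pair:
(3, 3): LHS = 3, RHS = 3 → holds
(3, 4): LHS = 7/2, RHS = 2·√(3) ≈ 3.464 → fails
(4, 6): LHS = 5, RHS = 2·√(6) ≈ 4.899 → fails
(5, 6): LHS = 11/2, RHS = √(30) ≈ 5.477 → fails

1 of 4 pairs satisfies the claim.

Answer: (3, 3)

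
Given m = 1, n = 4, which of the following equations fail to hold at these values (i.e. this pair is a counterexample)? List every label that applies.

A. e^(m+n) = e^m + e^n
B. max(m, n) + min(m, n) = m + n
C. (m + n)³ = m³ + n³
Evaluating each claim at the given values:
A. LHS = e^5 ≈ 148.4, RHS = e + e^4 ≈ 57.32 → fails here (LHS ≠ RHS)
B. LHS = 5, RHS = 5 → holds here (LHS = RHS)
C. LHS = 125, RHS = 65 → fails here (LHS ≠ RHS)

Answer: A, C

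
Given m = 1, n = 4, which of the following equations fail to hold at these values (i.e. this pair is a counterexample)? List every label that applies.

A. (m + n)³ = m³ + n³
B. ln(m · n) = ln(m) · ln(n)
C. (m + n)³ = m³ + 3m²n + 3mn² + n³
A, B

Evaluating each claim at the given values:
A. LHS = 125, RHS = 65 → fails here (LHS ≠ RHS)
B. LHS = ln(4) ≈ 1.386, RHS = 0 → fails here (LHS ≠ RHS)
C. LHS = 125, RHS = 125 → holds here (LHS = RHS)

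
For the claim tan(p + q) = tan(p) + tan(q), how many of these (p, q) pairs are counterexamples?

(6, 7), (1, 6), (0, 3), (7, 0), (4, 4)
3

Testing each pair:
(6, 7): LHS = tan(13) ≈ 0.463, RHS = tan(6) + tan(7) ≈ 0.5804 → counterexample
(1, 6): LHS = tan(7) ≈ 0.8714, RHS = tan(6) + tan(1) ≈ 1.266 → counterexample
(0, 3): LHS = tan(3) ≈ -0.1425, RHS = tan(3) ≈ -0.1425 → satisfies claim
(7, 0): LHS = tan(7) ≈ 0.8714, RHS = tan(7) ≈ 0.8714 → satisfies claim
(4, 4): LHS = tan(8) ≈ -6.8, RHS = 2·tan(4) ≈ 2.316 → counterexample

That makes 3 counterexamples.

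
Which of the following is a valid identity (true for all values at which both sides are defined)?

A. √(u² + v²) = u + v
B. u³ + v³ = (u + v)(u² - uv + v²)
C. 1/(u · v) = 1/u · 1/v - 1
B

A: fails at (4, 5) — LHS = √(41) ≈ 6.403, RHS = 9.
B: holds — e.g. at (6, 7), both sides equal 559.
C: fails at (2, 7) — LHS = 1/14, RHS = -13/14.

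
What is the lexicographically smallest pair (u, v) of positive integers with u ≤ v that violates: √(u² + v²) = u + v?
(u, v) = (1, 1)

Substituting (1, 1) into the claim:
LHS = √(1² + 1²) = √(2) ≈ 1.414
RHS = 1 + 1 = 2

Since LHS ≠ RHS, this pair disproves the claim, and no lexicographically smaller pair (u ≤ v, positive integers) does.

For instance (2, 6) is also a counterexample (LHS = 2·√(10) ≈ 6.325, RHS = 8), but it's lexicographically larger.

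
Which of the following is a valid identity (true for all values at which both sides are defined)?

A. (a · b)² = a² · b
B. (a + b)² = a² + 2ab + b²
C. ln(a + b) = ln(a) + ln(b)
A: fails at (1, 4) — LHS = 16, RHS = 4.
B: holds — e.g. at (0, 1), both sides equal 1.
C: fails at (4, 5) — LHS = ln(9) ≈ 2.197, RHS = ln(4) + ln(5) ≈ 2.996.

Answer: B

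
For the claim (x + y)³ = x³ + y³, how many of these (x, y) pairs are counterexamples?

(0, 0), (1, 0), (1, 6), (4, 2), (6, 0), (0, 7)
Testing each pair:
(0, 0): LHS = 0, RHS = 0 → satisfies claim
(1, 0): LHS = 1, RHS = 1 → satisfies claim
(1, 6): LHS = 343, RHS = 217 → counterexample
(4, 2): LHS = 216, RHS = 72 → counterexample
(6, 0): LHS = 216, RHS = 216 → satisfies claim
(0, 7): LHS = 343, RHS = 343 → satisfies claim

That makes 2 counterexamples.

Answer: 2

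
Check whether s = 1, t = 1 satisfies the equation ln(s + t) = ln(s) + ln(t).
Fails

Substituting s = 1, t = 1:

LHS = ln(1 + 1) = ln(2) ≈ 0.6931
RHS = ln(1) + ln(1) = 0

LHS ≠ RHS, so the equation does not hold at this point.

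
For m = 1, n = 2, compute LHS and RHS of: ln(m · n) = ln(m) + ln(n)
LHS = ln(1 · 2) = ln(2) ≈ 0.6931
RHS = ln(1) + ln(2) = ln(2) ≈ 0.6931

LHS = RHS: the two sides agree.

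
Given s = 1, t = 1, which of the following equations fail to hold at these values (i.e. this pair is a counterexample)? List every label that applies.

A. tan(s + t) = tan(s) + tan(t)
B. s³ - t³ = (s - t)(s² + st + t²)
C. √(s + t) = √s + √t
Evaluating each claim at the given values:
A. LHS = tan(2) ≈ -2.185, RHS = 2·tan(1) ≈ 3.115 → fails here (LHS ≠ RHS)
B. LHS = 0, RHS = 0 → holds here (LHS = RHS)
C. LHS = √(2) ≈ 1.414, RHS = 2 → fails here (LHS ≠ RHS)

Answer: A, C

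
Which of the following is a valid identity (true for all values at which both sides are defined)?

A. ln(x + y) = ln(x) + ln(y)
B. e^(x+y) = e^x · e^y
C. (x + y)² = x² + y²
B

A: fails at (5, 8) — LHS = ln(13) ≈ 2.565, RHS = ln(5) + ln(8) ≈ 3.689.
B: holds — e.g. at (1, 5), both sides equal e^6 ≈ 403.4.
C: fails at (3, 3) — LHS = 36, RHS = 18.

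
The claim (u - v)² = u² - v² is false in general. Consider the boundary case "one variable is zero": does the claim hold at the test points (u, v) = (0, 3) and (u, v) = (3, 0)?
Only at (3, 0)

At (0, 3): LHS = 9 ≠ RHS = -9
At (3, 0): LHS = 9, RHS = 9 → equal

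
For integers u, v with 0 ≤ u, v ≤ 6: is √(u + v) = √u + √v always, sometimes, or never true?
Sometimes true

It holds at (u, v) = (3, 0) (both sides equal √(3) ≈ 1.732), but fails at (u, v) = (2, 5) (LHS = √(7) ≈ 2.646, RHS = √(2) + √(5) ≈ 3.65).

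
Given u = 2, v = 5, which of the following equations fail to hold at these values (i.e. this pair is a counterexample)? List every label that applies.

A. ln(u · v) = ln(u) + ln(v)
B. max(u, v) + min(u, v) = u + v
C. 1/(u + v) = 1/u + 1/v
Evaluating each claim at the given values:
A. LHS = ln(10) ≈ 2.303, RHS = ln(2) + ln(5) ≈ 2.303 → holds here (LHS = RHS)
B. LHS = 7, RHS = 7 → holds here (LHS = RHS)
C. LHS = 1/7, RHS = 7/10 → fails here (LHS ≠ RHS)

Answer: C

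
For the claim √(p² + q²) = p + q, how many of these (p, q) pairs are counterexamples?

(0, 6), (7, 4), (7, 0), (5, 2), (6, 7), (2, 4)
Testing each pair:
(0, 6): LHS = 6, RHS = 6 → satisfies claim
(7, 4): LHS = √(65) ≈ 8.062, RHS = 11 → counterexample
(7, 0): LHS = 7, RHS = 7 → satisfies claim
(5, 2): LHS = √(29) ≈ 5.385, RHS = 7 → counterexample
(6, 7): LHS = √(85) ≈ 9.22, RHS = 13 → counterexample
(2, 4): LHS = 2·√(5) ≈ 4.472, RHS = 6 → counterexample

That makes 4 counterexamples.

Answer: 4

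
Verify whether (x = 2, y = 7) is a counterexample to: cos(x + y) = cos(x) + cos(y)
Yes

Substituting x = 2, y = 7:
LHS = cos(2 + 7) = cos(9) ≈ -0.9111
RHS = cos(2) + cos(7) ≈ 0.3378

Since LHS ≠ RHS, this pair disproves the claim.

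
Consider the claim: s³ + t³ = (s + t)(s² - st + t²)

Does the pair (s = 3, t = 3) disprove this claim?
No

Substituting s = 3, t = 3:
LHS = 3³ + 3³ = 54
RHS = (3 + 3)(3² - 3·3 + 3²) = 54

The sides agree, so this pair does not disprove the claim.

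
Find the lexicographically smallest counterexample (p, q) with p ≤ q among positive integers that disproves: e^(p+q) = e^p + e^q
(p, q) = (1, 1)

Substituting (1, 1) into the claim:
LHS = e^(1+1) = e^2 ≈ 7.389
RHS = e^1 + e^1 = 2·e ≈ 5.437

Since LHS ≠ RHS, this pair disproves the claim, and no lexicographically smaller pair (p ≤ q, positive integers) does.

For instance (6, 7) is also a counterexample (LHS = e^13 ≈ 442413.4, RHS = e^6 + e^7 ≈ 1500), but it's lexicographically larger.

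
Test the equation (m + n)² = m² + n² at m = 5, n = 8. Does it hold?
Fails

Substituting m = 5, n = 8:

LHS = (5 + 8)² = 169
RHS = 5² + 8² = 89

LHS ≠ RHS, so the equation does not hold at this point.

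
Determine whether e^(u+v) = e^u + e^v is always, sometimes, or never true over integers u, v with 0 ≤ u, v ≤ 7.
The claim fails for every pair in the range. For instance at (u, v) = (4, 7): LHS = e^11 ≈ 59874.1, RHS = e^4 + e^7 ≈ 1151.

Answer: Never true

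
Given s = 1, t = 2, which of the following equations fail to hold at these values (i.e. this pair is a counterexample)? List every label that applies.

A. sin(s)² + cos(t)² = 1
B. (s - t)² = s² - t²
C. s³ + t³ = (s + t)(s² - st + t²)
A, B

Evaluating each claim at the given values:
A. LHS = cos(2)² + sin(1)² ≈ 0.8813, RHS = 1 → fails here (LHS ≠ RHS)
B. LHS = 1, RHS = -3 → fails here (LHS ≠ RHS)
C. LHS = 9, RHS = 9 → holds here (LHS = RHS)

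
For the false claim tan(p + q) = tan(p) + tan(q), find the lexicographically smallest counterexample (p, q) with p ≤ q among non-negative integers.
At (0, 4): both sides equal tan(4) ≈ 1.158, so it holds there.

Substituting (1, 1) into the claim:
LHS = tan(1 + 1) = tan(2) ≈ -2.185
RHS = tan(1) + tan(1) = 2·tan(1) ≈ 3.115

Since LHS ≠ RHS, this pair disproves the claim, and no lexicographically smaller pair (p ≤ q, non-negative integers) does.

For instance (6, 7) is also a counterexample (LHS = tan(13) ≈ 0.463, RHS = tan(6) + tan(7) ≈ 0.5804), but it's lexicographically larger.

Answer: (p, q) = (1, 1)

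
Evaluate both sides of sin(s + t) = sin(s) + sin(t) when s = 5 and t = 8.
LHS = sin(5 + 8) = sin(13) ≈ 0.4202
RHS = sin(5) + sin(8) ≈ 0.03043

LHS ≠ RHS (they differ by about 0.3897), so the equation does not hold here.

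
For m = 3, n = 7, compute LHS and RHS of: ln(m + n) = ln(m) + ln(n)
LHS = ln(3 + 7) = ln(10) ≈ 2.303
RHS = ln(3) + ln(7) ≈ 3.045

LHS ≠ RHS (they differ by about 0.7419), so the equation does not hold here.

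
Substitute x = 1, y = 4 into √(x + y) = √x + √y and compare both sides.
LHS = √(1 + 4) = √(5) ≈ 2.236
RHS = √1 + √4 = 3

LHS ≠ RHS (they differ by about 0.7639), so the equation does not hold here.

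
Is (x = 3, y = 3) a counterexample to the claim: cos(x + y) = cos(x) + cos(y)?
Yes

Substituting x = 3, y = 3:
LHS = cos(3 + 3) = cos(6) ≈ 0.9602
RHS = cos(3) + cos(3) = 2·cos(3) ≈ -1.98

Since LHS ≠ RHS, this pair disproves the claim.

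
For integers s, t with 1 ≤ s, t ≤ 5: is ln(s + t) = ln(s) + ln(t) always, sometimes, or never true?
Sometimes true

It holds at (s, t) = (2, 2) (both sides equal ln(4) ≈ 1.386), but fails at (s, t) = (3, 1) (LHS = ln(4) ≈ 1.386, RHS = ln(3) ≈ 1.099).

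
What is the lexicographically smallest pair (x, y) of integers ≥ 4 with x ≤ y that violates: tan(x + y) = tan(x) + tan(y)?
(x, y) = (4, 4)

Substituting (4, 4) into the claim:
LHS = tan(4 + 4) = tan(8) ≈ -6.8
RHS = tan(4) + tan(4) = 2·tan(4) ≈ 2.316

Since LHS ≠ RHS, this pair disproves the claim, and no lexicographically smaller pair (x ≤ y, integers ≥ 4) does.

For instance (9, 11) is also a counterexample (LHS = tan(20) ≈ 2.237, RHS = tan(11) + tan(9) ≈ -226.4), but it's lexicographically larger.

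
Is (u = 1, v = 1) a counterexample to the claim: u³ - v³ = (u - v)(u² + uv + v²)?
Substituting u = 1, v = 1:
LHS = 1³ - 1³ = 0
RHS = (1 - 1)(1² + 1·1 + 1²) = 0

The sides agree, so this pair does not disprove the claim.

Answer: No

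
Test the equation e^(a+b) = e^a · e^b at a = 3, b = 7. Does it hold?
Holds

Substituting a = 3, b = 7:

LHS = e^(3+7) = e^10 ≈ 22026.5
RHS = e^3 · e^7 = e^10 ≈ 22026.5

LHS = RHS, so the equation holds at this point.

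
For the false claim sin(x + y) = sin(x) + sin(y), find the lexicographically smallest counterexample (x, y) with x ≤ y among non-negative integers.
At (0, 0): both sides equal 0, so it holds there.
At (0, 5): both sides equal sin(5) ≈ -0.9589, so it holds there.

Substituting (1, 1) into the claim:
LHS = sin(1 + 1) = sin(2) ≈ 0.9093
RHS = sin(1) + sin(1) = 2·sin(1) ≈ 1.683

Since LHS ≠ RHS, this pair disproves the claim, and no lexicographically smaller pair (x ≤ y, non-negative integers) does.

For instance (7, 7) is also a counterexample (LHS = sin(14) ≈ 0.9906, RHS = 2·sin(7) ≈ 1.314), but it's lexicographically larger.

Answer: (x, y) = (1, 1)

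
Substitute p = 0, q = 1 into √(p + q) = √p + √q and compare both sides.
LHS = √(0 + 1) = 1
RHS = √0 + √1 = 1

LHS = RHS: the two sides agree.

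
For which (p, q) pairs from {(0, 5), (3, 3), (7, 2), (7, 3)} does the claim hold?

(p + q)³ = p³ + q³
Testing each pair:
(0, 5): LHS = 125, RHS = 125 → holds
(3, 3): LHS = 216, RHS = 54 → fails
(7, 2): LHS = 729, RHS = 351 → fails
(7, 3): LHS = 1000, RHS = 370 → fails

1 of 4 pairs satisfies the claim.

Answer: (0, 5)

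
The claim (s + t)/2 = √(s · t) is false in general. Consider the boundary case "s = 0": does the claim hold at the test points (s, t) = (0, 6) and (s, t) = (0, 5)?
No, fails at both test points

At (0, 6): LHS = 3 ≠ RHS = 0
At (0, 5): LHS = 5/2 ≠ RHS = 0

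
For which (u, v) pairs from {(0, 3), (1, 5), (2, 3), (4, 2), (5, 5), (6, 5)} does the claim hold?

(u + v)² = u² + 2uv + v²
All pairs

Testing each pair:
(0, 3): LHS = 9, RHS = 9 → holds
(1, 5): LHS = 36, RHS = 36 → holds
(2, 3): LHS = 25, RHS = 25 → holds
(4, 2): LHS = 36, RHS = 36 → holds
(5, 5): LHS = 100, RHS = 100 → holds
(6, 5): LHS = 121, RHS = 121 → holds

Every pair satisfies the claim.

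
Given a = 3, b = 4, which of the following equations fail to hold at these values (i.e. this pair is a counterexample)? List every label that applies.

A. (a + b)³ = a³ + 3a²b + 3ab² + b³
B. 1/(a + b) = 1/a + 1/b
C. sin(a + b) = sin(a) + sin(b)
B, C

Evaluating each claim at the given values:
A. LHS = 343, RHS = 343 → holds here (LHS = RHS)
B. LHS = 1/7, RHS = 7/12 → fails here (LHS ≠ RHS)
C. LHS = sin(7) ≈ 0.657, RHS = sin(4) + sin(3) ≈ -0.6157 → fails here (LHS ≠ RHS)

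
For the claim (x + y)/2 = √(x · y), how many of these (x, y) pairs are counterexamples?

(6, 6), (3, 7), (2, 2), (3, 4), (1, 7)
3

Testing each pair:
(6, 6): LHS = 6, RHS = 6 → satisfies claim
(3, 7): LHS = 5, RHS = √(21) ≈ 4.583 → counterexample
(2, 2): LHS = 2, RHS = 2 → satisfies claim
(3, 4): LHS = 7/2, RHS = 2·√(3) ≈ 3.464 → counterexample
(1, 7): LHS = 4, RHS = √(7) ≈ 2.646 → counterexample

That makes 3 counterexamples.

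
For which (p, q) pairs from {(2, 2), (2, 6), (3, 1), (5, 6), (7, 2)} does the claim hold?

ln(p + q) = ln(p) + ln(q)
(2, 2)

Testing each pair:
(2, 2): LHS = ln(4) ≈ 1.386, RHS = 2·ln(2) ≈ 1.386 → holds
(2, 6): LHS = ln(8) ≈ 2.079, RHS = ln(2) + ln(6) ≈ 2.485 → fails
(3, 1): LHS = ln(4) ≈ 1.386, RHS = ln(3) ≈ 1.099 → fails
(5, 6): LHS = ln(11) ≈ 2.398, RHS = ln(5) + ln(6) ≈ 3.401 → fails
(7, 2): LHS = ln(9) ≈ 2.197, RHS = ln(2) + ln(7) ≈ 2.639 → fails

1 of 5 pairs satisfies the claim.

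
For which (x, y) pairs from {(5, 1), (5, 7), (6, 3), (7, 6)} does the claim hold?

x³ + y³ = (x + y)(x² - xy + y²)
All pairs

Testing each pair:
(5, 1): LHS = 126, RHS = 126 → holds
(5, 7): LHS = 468, RHS = 468 → holds
(6, 3): LHS = 243, RHS = 243 → holds
(7, 6): LHS = 559, RHS = 559 → holds

Every pair satisfies the claim.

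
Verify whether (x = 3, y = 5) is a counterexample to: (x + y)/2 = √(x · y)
Substituting x = 3, y = 5:
LHS = (3 + 5)/2 = 4
RHS = √(3 · 5) = √(15) ≈ 3.873

Since LHS ≠ RHS, this pair disproves the claim.

Answer: Yes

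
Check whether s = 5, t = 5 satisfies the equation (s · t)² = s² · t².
Holds

Substituting s = 5, t = 5:

LHS = (5 · 5)² = 625
RHS = 5² · 5² = 625

LHS = RHS, so the equation holds at this point.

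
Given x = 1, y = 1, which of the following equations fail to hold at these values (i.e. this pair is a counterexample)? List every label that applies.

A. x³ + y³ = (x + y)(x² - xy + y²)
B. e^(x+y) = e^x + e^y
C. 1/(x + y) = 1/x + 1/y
B, C

Evaluating each claim at the given values:
A. LHS = 2, RHS = 2 → holds here (LHS = RHS)
B. LHS = e^2 ≈ 7.389, RHS = 2·e ≈ 5.437 → fails here (LHS ≠ RHS)
C. LHS = 1/2, RHS = 2 → fails here (LHS ≠ RHS)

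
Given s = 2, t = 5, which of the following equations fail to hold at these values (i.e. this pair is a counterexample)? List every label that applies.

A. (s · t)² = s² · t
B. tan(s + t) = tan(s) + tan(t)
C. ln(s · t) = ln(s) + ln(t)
Evaluating each claim at the given values:
A. LHS = 100, RHS = 20 → fails here (LHS ≠ RHS)
B. LHS = tan(7) ≈ 0.8714, RHS = tan(5) + tan(2) ≈ -5.566 → fails here (LHS ≠ RHS)
C. LHS = ln(10) ≈ 2.303, RHS = ln(2) + ln(5) ≈ 2.303 → holds here (LHS = RHS)

Answer: A, B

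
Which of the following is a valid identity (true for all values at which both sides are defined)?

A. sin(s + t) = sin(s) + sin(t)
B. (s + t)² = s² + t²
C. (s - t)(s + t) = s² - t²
C

A: fails at (4, 6) — LHS = sin(10) ≈ -0.544, RHS = sin(4) + sin(6) ≈ -1.036.
B: fails at (4, 6) — LHS = 100, RHS = 52.
C: holds — e.g. at (3, 7), both sides equal -40.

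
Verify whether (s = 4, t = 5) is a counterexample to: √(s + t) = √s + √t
Yes

Substituting s = 4, t = 5:
LHS = √(4 + 5) = 3
RHS = √4 + √5 = 2 + √(5) ≈ 4.236

Since LHS ≠ RHS, this pair disproves the claim.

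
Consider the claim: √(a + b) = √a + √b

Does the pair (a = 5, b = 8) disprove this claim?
Substituting a = 5, b = 8:
LHS = √(5 + 8) = √(13) ≈ 3.606
RHS = √5 + √8 = √(5) + 2·√(2) ≈ 5.064

Since LHS ≠ RHS, this pair disproves the claim.

Answer: Yes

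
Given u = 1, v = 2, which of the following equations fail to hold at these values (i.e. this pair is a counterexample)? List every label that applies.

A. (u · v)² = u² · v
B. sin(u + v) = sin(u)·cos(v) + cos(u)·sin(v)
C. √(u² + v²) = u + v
A, C

Evaluating each claim at the given values:
A. LHS = 4, RHS = 2 → fails here (LHS ≠ RHS)
B. LHS = sin(3) ≈ 0.1411, RHS = sin(1)·cos(2) + sin(2)·cos(1) ≈ 0.1411 → holds here (LHS = RHS)
C. LHS = √(5) ≈ 2.236, RHS = 3 → fails here (LHS ≠ RHS)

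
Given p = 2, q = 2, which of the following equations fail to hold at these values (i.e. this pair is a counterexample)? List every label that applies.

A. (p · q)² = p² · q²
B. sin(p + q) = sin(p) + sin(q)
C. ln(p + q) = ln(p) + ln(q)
Evaluating each claim at the given values:
A. LHS = 16, RHS = 16 → holds here (LHS = RHS)
B. LHS = sin(4) ≈ -0.7568, RHS = 2·sin(2) ≈ 1.819 → fails here (LHS ≠ RHS)
C. LHS = ln(4) ≈ 1.386, RHS = 2·ln(2) ≈ 1.386 → holds here (LHS = RHS)

Answer: B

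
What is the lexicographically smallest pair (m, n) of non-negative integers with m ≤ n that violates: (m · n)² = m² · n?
(m, n) = (1, 2)

At (0, 0): both sides equal 0, so it holds there.
At (0, 5): both sides equal 0, so it holds there.

Substituting (1, 2) into the claim:
LHS = (1 · 2)² = 4
RHS = 1² · 2 = 2

Since LHS ≠ RHS, this pair disproves the claim, and no lexicographically smaller pair (m ≤ n, non-negative integers) does.

For instance (4, 4) is also a counterexample (LHS = 256, RHS = 64), but it's lexicographically larger.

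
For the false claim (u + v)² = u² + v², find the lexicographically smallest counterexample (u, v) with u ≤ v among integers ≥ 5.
(u, v) = (5, 5)

Substituting (5, 5) into the claim:
LHS = (5 + 5)² = 100
RHS = 5² + 5² = 50

Since LHS ≠ RHS, this pair disproves the claim, and no lexicographically smaller pair (u ≤ v, integers ≥ 5) does.

For instance (5, 11) is also a counterexample (LHS = 256, RHS = 146), but it's lexicographically larger.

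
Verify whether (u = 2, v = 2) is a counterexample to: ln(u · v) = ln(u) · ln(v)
Substituting u = 2, v = 2:
LHS = ln(2 · 2) = ln(4) ≈ 1.386
RHS = ln(2) · ln(2) = ln(2)² ≈ 0.4805

Since LHS ≠ RHS, this pair disproves the claim.

Answer: Yes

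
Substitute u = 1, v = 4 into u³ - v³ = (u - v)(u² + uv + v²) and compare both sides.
LHS = 1³ - 4³ = -63
RHS = (1 - 4)(1² + 1·4 + 4²) = -63

LHS = RHS: the two sides agree.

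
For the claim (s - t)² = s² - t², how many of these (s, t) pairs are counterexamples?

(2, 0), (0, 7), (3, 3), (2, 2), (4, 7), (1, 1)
2

Testing each pair:
(2, 0): LHS = 4, RHS = 4 → satisfies claim
(0, 7): LHS = 49, RHS = -49 → counterexample
(3, 3): LHS = 0, RHS = 0 → satisfies claim
(2, 2): LHS = 0, RHS = 0 → satisfies claim
(4, 7): LHS = 9, RHS = -33 → counterexample
(1, 1): LHS = 0, RHS = 0 → satisfies claim

That makes 2 counterexamples.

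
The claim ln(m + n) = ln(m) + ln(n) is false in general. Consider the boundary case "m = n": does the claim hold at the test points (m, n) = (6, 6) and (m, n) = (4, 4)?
At (6, 6): LHS = ln(12) ≈ 2.485 ≠ RHS = 2·ln(6) ≈ 3.584
At (4, 4): LHS = ln(8) ≈ 2.079 ≠ RHS = 2·ln(4) ≈ 2.773

Answer: No, fails at both test points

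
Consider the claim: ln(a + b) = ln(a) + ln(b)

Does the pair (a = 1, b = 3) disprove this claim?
Substituting a = 1, b = 3:
LHS = ln(1 + 3) = ln(4) ≈ 1.386
RHS = ln(1) + ln(3) = ln(3) ≈ 1.099

Since LHS ≠ RHS, this pair disproves the claim.

Answer: Yes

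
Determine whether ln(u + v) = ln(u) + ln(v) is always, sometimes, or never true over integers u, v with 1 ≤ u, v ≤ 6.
Sometimes true

It holds at (u, v) = (2, 2) (both sides equal ln(4) ≈ 1.386), but fails at (u, v) = (5, 3) (LHS = ln(8) ≈ 2.079, RHS = ln(3) + ln(5) ≈ 2.708).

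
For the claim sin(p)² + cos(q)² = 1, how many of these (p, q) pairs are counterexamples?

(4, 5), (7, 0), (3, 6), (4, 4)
3

Testing each pair:
(4, 5): LHS = cos(5)² + sin(4)² ≈ 0.6532, RHS = 1 → counterexample
(7, 0): LHS = sin(7)² + 1 ≈ 1.432, RHS = 1 → counterexample
(3, 6): LHS = sin(3)² + cos(6)² ≈ 0.9418, RHS = 1 → counterexample
(4, 4): LHS = cos(4)² + sin(4)² = 1, RHS = 1 → satisfies claim

That makes 3 counterexamples.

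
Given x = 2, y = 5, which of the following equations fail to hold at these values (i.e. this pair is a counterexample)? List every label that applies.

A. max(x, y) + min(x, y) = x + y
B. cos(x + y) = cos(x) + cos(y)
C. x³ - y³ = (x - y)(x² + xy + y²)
B

Evaluating each claim at the given values:
A. LHS = 7, RHS = 7 → holds here (LHS = RHS)
B. LHS = cos(7) ≈ 0.7539, RHS = cos(2) + cos(5) ≈ -0.1325 → fails here (LHS ≠ RHS)
C. LHS = -117, RHS = -117 → holds here (LHS = RHS)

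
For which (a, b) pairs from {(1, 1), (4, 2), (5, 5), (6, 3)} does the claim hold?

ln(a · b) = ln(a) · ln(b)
Testing each pair:
(1, 1): LHS = 0, RHS = 0 → holds
(4, 2): LHS = ln(8) ≈ 2.079, RHS = ln(2)·ln(4) ≈ 0.9609 → fails
(5, 5): LHS = ln(25) ≈ 3.219, RHS = ln(5)² ≈ 2.59 → fails
(6, 3): LHS = ln(18) ≈ 2.89, RHS = ln(3)·ln(6) ≈ 1.968 → fails

1 of 4 pairs satisfies the claim.

Answer: (1, 1)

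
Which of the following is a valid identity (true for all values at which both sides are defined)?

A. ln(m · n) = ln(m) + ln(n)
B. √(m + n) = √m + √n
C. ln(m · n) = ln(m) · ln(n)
A

A: holds — e.g. at (3, 3), both sides equal ln(9) ≈ 2.197.
B: fails at (5, 5) — LHS = √(10) ≈ 3.162, RHS = 2·√(5) ≈ 4.472.
C: fails at (3, 3) — LHS = ln(9) ≈ 2.197, RHS = ln(3)² ≈ 1.207.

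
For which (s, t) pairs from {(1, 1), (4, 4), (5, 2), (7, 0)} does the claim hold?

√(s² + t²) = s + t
(7, 0)

Testing each pair:
(1, 1): LHS = √(2) ≈ 1.414, RHS = 2 → fails
(4, 4): LHS = 4·√(2) ≈ 5.657, RHS = 8 → fails
(5, 2): LHS = √(29) ≈ 5.385, RHS = 7 → fails
(7, 0): LHS = 7, RHS = 7 → holds

1 of 4 pairs satisfies the claim.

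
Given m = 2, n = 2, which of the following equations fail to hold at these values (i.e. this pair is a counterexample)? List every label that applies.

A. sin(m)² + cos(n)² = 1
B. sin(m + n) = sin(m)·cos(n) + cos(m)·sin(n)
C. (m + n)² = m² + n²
C

Evaluating each claim at the given values:
A. LHS = cos(2)² + sin(2)² = 1, RHS = 1 → holds here (LHS = RHS)
B. LHS = sin(4) ≈ -0.7568, RHS = 2·sin(2)·cos(2) ≈ -0.7568 → holds here (LHS = RHS)
C. LHS = 16, RHS = 8 → fails here (LHS ≠ RHS)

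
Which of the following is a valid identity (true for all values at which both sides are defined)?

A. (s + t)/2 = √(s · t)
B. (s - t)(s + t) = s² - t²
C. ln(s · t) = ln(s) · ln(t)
A: fails at (4, 5) — LHS = 9/2, RHS = 2·√(5) ≈ 4.472.
B: holds — e.g. at (4, 4), both sides equal 0.
C: fails at (2, 7) — LHS = ln(14) ≈ 2.639, RHS = ln(2)·ln(7) ≈ 1.349.

Answer: B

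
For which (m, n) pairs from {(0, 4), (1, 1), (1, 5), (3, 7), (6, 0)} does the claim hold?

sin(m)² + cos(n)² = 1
Testing each pair:
(0, 4): LHS = cos(4)² ≈ 0.4272, RHS = 1 → fails
(1, 1): LHS = cos(1)² + sin(1)² = 1, RHS = 1 → holds
(1, 5): LHS = cos(5)² + sin(1)² ≈ 0.7885, RHS = 1 → fails
(3, 7): LHS = sin(3)² + cos(7)² ≈ 0.5883, RHS = 1 → fails
(6, 0): LHS = sin(6)² + 1 ≈ 1.078, RHS = 1 → fails

1 of 5 pairs satisfies the claim.

Answer: (1, 1)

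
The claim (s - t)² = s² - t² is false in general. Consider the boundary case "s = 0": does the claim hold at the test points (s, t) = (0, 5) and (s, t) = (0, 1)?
No, fails at both test points

At (0, 5): LHS = 25 ≠ RHS = -25
At (0, 1): LHS = 1 ≠ RHS = -1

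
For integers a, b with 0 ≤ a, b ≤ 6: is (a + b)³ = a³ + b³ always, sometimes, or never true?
Sometimes true

It holds at (a, b) = (6, 0) (both sides equal 216), but fails at (a, b) = (1, 2) (LHS = 27, RHS = 9).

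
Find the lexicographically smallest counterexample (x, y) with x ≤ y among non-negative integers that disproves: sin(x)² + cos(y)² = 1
Substituting (0, 1) into the claim:
LHS = sin(0)² + cos(1)² = cos(1)² ≈ 0.2919
RHS = 1

Since LHS ≠ RHS, this pair disproves the claim, and no lexicographically smaller pair (x ≤ y, non-negative integers) does.

For instance (1, 4) is also a counterexample (LHS = cos(4)² + sin(1)² ≈ 1.135, RHS = 1), but it's lexicographically larger.

Answer: (x, y) = (0, 1)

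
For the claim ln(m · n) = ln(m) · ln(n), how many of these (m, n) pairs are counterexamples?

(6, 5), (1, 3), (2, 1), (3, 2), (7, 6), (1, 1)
5

Testing each pair:
(6, 5): LHS = ln(30) ≈ 3.401, RHS = ln(5)·ln(6) ≈ 2.884 → counterexample
(1, 3): LHS = ln(3) ≈ 1.099, RHS = 0 → counterexample
(2, 1): LHS = ln(2) ≈ 0.6931, RHS = 0 → counterexample
(3, 2): LHS = ln(6) ≈ 1.792, RHS = ln(2)·ln(3) ≈ 0.7615 → counterexample
(7, 6): LHS = ln(42) ≈ 3.738, RHS = ln(6)·ln(7) ≈ 3.487 → counterexample
(1, 1): LHS = 0, RHS = 0 → satisfies claim

That makes 5 counterexamples.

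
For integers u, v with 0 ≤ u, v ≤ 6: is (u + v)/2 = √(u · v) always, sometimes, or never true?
Sometimes true

It holds at (u, v) = (0, 0) (both sides equal 0), but fails at (u, v) = (2, 4) (LHS = 3, RHS = 2·√(2) ≈ 2.828).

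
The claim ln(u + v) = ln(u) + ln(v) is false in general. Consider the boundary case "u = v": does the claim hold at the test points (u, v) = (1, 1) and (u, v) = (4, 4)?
At (1, 1): LHS = ln(2) ≈ 0.6931 ≠ RHS = 0
At (4, 4): LHS = ln(8) ≈ 2.079 ≠ RHS = 2·ln(4) ≈ 2.773

Answer: No, fails at both test points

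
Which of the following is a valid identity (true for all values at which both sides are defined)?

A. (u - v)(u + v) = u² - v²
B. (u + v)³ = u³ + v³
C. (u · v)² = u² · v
A

A: holds — e.g. at (1, 1), both sides equal 0.
B: fails at (2, 3) — LHS = 125, RHS = 35.
C: fails at (1, 5) — LHS = 25, RHS = 5.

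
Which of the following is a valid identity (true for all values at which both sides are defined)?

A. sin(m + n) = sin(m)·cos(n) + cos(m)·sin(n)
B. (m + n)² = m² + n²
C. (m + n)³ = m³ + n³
A: holds — e.g. at (2, 5), both sides equal sin(7) ≈ 0.657.
B: fails at (2, 5) — LHS = 49, RHS = 29.
C: fails at (3, 7) — LHS = 1000, RHS = 370.

Answer: A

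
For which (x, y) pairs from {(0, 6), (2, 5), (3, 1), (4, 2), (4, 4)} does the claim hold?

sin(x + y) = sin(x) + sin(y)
(0, 6)

Testing each pair:
(0, 6): LHS = sin(6) ≈ -0.2794, RHS = sin(6) ≈ -0.2794 → holds
(2, 5): LHS = sin(7) ≈ 0.657, RHS = sin(5) + sin(2) ≈ -0.04963 → fails
(3, 1): LHS = sin(4) ≈ -0.7568, RHS = sin(3) + sin(1) ≈ 0.9826 → fails
(4, 2): LHS = sin(6) ≈ -0.2794, RHS = sin(4) + sin(2) ≈ 0.1525 → fails
(4, 4): LHS = sin(8) ≈ 0.9894, RHS = 2·sin(4) ≈ -1.514 → fails

1 of 5 pairs satisfies the claim.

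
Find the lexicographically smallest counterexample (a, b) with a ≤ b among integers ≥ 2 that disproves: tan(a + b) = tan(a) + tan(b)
Substituting (2, 2) into the claim:
LHS = tan(2 + 2) = tan(4) ≈ 1.158
RHS = tan(2) + tan(2) = 2·tan(2) ≈ -4.37

Since LHS ≠ RHS, this pair disproves the claim, and no lexicographically smaller pair (a ≤ b, integers ≥ 2) does.

For instance (4, 9) is also a counterexample (LHS = tan(13) ≈ 0.463, RHS = tan(9) + tan(4) ≈ 0.7055), but it's lexicographically larger.

Answer: (a, b) = (2, 2)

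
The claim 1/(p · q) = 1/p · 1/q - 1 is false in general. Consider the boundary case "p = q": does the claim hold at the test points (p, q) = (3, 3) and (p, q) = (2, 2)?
No, fails at both test points

At (3, 3): LHS = 1/9 ≠ RHS = -8/9
At (2, 2): LHS = 1/4 ≠ RHS = -3/4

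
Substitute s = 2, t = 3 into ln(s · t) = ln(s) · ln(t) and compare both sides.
LHS = ln(2 · 3) = ln(6) ≈ 1.792
RHS = ln(2) · ln(3) ≈ 0.7615

LHS ≠ RHS (they differ by about 1.03), so the equation does not hold here.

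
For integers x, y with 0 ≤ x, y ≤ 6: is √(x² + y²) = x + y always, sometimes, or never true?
It holds at (x, y) = (0, 5) (both sides equal 5), but fails at (x, y) = (4, 3) (LHS = 5, RHS = 7).

Answer: Sometimes true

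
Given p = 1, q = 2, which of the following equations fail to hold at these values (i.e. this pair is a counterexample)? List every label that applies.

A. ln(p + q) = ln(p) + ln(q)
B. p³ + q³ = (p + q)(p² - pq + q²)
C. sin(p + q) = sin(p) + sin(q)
A, C

Evaluating each claim at the given values:
A. LHS = ln(3) ≈ 1.099, RHS = ln(2) ≈ 0.6931 → fails here (LHS ≠ RHS)
B. LHS = 9, RHS = 9 → holds here (LHS = RHS)
C. LHS = sin(3) ≈ 0.1411, RHS = sin(1) + sin(2) ≈ 1.751 → fails here (LHS ≠ RHS)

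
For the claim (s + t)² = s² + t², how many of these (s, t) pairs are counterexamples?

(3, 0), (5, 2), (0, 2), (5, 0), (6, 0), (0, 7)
1

Testing each pair:
(3, 0): LHS = 9, RHS = 9 → satisfies claim
(5, 2): LHS = 49, RHS = 29 → counterexample
(0, 2): LHS = 4, RHS = 4 → satisfies claim
(5, 0): LHS = 25, RHS = 25 → satisfies claim
(6, 0): LHS = 36, RHS = 36 → satisfies claim
(0, 7): LHS = 49, RHS = 49 → satisfies claim

That makes 1 counterexample.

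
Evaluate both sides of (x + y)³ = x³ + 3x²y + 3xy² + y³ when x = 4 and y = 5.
LHS = (4 + 5)³ = 729
RHS = 4³ + 3·4²·5 + 3·4·5² + 5³ = 729

LHS = RHS: the two sides agree.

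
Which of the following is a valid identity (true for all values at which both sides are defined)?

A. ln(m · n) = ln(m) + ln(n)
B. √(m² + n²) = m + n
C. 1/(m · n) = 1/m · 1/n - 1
A

A: holds — e.g. at (2, 5), both sides equal ln(10) ≈ 2.303.
B: fails at (1, 1) — LHS = √(2) ≈ 1.414, RHS = 2.
C: fails at (4, 6) — LHS = 1/24, RHS = -23/24.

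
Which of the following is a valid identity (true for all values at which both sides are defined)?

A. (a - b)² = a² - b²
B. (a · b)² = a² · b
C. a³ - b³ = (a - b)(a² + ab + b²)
A: fails at (1, 4) — LHS = 9, RHS = -15.
B: fails at (2, 5) — LHS = 100, RHS = 20.
C: holds — e.g. at (2, 4), both sides equal -56.

Answer: C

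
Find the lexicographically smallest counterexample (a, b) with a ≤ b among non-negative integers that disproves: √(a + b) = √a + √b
At (0, 2): both sides equal √(2) ≈ 1.414, so it holds there.

Substituting (1, 1) into the claim:
LHS = √(1 + 1) = √(2) ≈ 1.414
RHS = √1 + √1 = 2

Since LHS ≠ RHS, this pair disproves the claim, and no lexicographically smaller pair (a ≤ b, non-negative integers) does.

For instance (4, 5) is also a counterexample (LHS = 3, RHS = 2 + √(5) ≈ 4.236), but it's lexicographically larger.

Answer: (a, b) = (1, 1)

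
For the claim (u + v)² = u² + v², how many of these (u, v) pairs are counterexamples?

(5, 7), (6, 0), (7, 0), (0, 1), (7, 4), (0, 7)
2

Testing each pair:
(5, 7): LHS = 144, RHS = 74 → counterexample
(6, 0): LHS = 36, RHS = 36 → satisfies claim
(7, 0): LHS = 49, RHS = 49 → satisfies claim
(0, 1): LHS = 1, RHS = 1 → satisfies claim
(7, 4): LHS = 121, RHS = 65 → counterexample
(0, 7): LHS = 49, RHS = 49 → satisfies claim

That makes 2 counterexamples.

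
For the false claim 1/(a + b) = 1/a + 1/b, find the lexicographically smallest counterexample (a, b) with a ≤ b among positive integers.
Substituting (1, 1) into the claim:
LHS = 1/(1 + 1) = 1/2
RHS = 1/1 + 1/1 = 2

Since LHS ≠ RHS, this pair disproves the claim, and no lexicographically smaller pair (a ≤ b, positive integers) does.

For instance (8, 8) is also a counterexample (LHS = 1/16, RHS = 1/4), but it's lexicographically larger.

Answer: (a, b) = (1, 1)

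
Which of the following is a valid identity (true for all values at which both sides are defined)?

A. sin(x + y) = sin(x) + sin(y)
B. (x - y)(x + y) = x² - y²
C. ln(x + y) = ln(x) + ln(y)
A: fails at (3, 4) — LHS = sin(7) ≈ 0.657, RHS = sin(4) + sin(3) ≈ -0.6157.
B: holds — e.g. at (6, 7), both sides equal -13.
C: fails at (3, 4) — LHS = ln(7) ≈ 1.946, RHS = ln(3) + ln(4) ≈ 2.485.

Answer: B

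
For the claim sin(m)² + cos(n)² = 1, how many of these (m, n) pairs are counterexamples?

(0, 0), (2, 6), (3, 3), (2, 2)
1

Testing each pair:
(0, 0): LHS = 1, RHS = 1 → satisfies claim
(2, 6): LHS = sin(2)² + cos(6)² ≈ 1.749, RHS = 1 → counterexample
(3, 3): LHS = sin(3)² + cos(3)² = 1, RHS = 1 → satisfies claim
(2, 2): LHS = cos(2)² + sin(2)² = 1, RHS = 1 → satisfies claim

That makes 1 counterexample.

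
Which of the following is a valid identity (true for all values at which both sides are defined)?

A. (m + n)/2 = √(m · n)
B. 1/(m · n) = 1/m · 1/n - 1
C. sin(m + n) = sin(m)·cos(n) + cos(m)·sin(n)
C

A: fails at (2, 3) — LHS = 5/2, RHS = √(6) ≈ 2.449.
B: fails at (1, 1) — LHS = 1, RHS = 0.
C: holds — e.g. at (3, 3), both sides equal sin(6) ≈ -0.2794.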